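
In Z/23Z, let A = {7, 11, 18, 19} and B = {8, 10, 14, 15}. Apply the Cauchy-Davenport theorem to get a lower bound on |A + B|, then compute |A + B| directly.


Cauchy-Davenport: |A + B| ≥ min(p, |A| + |B| - 1) for A, B nonempty in Z/pZ.
|A| = 4, |B| = 4, p = 23.
CD lower bound = min(23, 4 + 4 - 1) = min(23, 7) = 7.
Compute A + B mod 23 directly:
a = 7: 7+8=15, 7+10=17, 7+14=21, 7+15=22
a = 11: 11+8=19, 11+10=21, 11+14=2, 11+15=3
a = 18: 18+8=3, 18+10=5, 18+14=9, 18+15=10
a = 19: 19+8=4, 19+10=6, 19+14=10, 19+15=11
A + B = {2, 3, 4, 5, 6, 9, 10, 11, 15, 17, 19, 21, 22}, so |A + B| = 13.
Verify: 13 ≥ 7? Yes ✓.

CD lower bound = 7, actual |A + B| = 13.


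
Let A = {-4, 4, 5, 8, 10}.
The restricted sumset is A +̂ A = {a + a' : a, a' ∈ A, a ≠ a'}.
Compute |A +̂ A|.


Restricted sumset: A +̂ A = {a + a' : a ∈ A, a' ∈ A, a ≠ a'}.
Equivalently, take A + A and drop any sum 2a that is achievable ONLY as a + a for a ∈ A (i.e. sums representable only with equal summands).
Enumerate pairs (a, a') with a < a' (symmetric, so each unordered pair gives one sum; this covers all a ≠ a'):
  -4 + 4 = 0
  -4 + 5 = 1
  -4 + 8 = 4
  -4 + 10 = 6
  4 + 5 = 9
  4 + 8 = 12
  4 + 10 = 14
  5 + 8 = 13
  5 + 10 = 15
  8 + 10 = 18
Collected distinct sums: {0, 1, 4, 6, 9, 12, 13, 14, 15, 18}
|A +̂ A| = 10
(Reference bound: |A +̂ A| ≥ 2|A| - 3 for |A| ≥ 2, with |A| = 5 giving ≥ 7.)

|A +̂ A| = 10


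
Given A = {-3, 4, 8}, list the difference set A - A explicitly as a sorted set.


A - A = {a - a' : a, a' ∈ A}.
Compute a - a' for each ordered pair (a, a'):
a = -3: -3--3=0, -3-4=-7, -3-8=-11
a = 4: 4--3=7, 4-4=0, 4-8=-4
a = 8: 8--3=11, 8-4=4, 8-8=0
Collecting distinct values (and noting 0 appears from a-a):
A - A = {-11, -7, -4, 0, 4, 7, 11}
|A - A| = 7

A - A = {-11, -7, -4, 0, 4, 7, 11}


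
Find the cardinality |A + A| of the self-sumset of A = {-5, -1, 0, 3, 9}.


A + A = {a + a' : a, a' ∈ A}; |A| = 5.
General bounds: 2|A| - 1 ≤ |A + A| ≤ |A|(|A|+1)/2, i.e. 9 ≤ |A + A| ≤ 15.
Lower bound 2|A|-1 is attained iff A is an arithmetic progression.
Enumerate sums a + a' for a ≤ a' (symmetric, so this suffices):
a = -5: -5+-5=-10, -5+-1=-6, -5+0=-5, -5+3=-2, -5+9=4
a = -1: -1+-1=-2, -1+0=-1, -1+3=2, -1+9=8
a = 0: 0+0=0, 0+3=3, 0+9=9
a = 3: 3+3=6, 3+9=12
a = 9: 9+9=18
Distinct sums: {-10, -6, -5, -2, -1, 0, 2, 3, 4, 6, 8, 9, 12, 18}
|A + A| = 14

|A + A| = 14


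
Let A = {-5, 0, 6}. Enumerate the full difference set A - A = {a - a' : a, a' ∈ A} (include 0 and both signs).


A - A = {a - a' : a, a' ∈ A}.
Compute a - a' for each ordered pair (a, a'):
a = -5: -5--5=0, -5-0=-5, -5-6=-11
a = 0: 0--5=5, 0-0=0, 0-6=-6
a = 6: 6--5=11, 6-0=6, 6-6=0
Collecting distinct values (and noting 0 appears from a-a):
A - A = {-11, -6, -5, 0, 5, 6, 11}
|A - A| = 7

A - A = {-11, -6, -5, 0, 5, 6, 11}


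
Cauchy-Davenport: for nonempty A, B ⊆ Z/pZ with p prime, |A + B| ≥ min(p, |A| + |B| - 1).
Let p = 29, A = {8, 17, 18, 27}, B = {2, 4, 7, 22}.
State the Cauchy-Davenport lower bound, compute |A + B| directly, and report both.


Cauchy-Davenport: |A + B| ≥ min(p, |A| + |B| - 1) for A, B nonempty in Z/pZ.
|A| = 4, |B| = 4, p = 29.
CD lower bound = min(29, 4 + 4 - 1) = min(29, 7) = 7.
Compute A + B mod 29 directly:
a = 8: 8+2=10, 8+4=12, 8+7=15, 8+22=1
a = 17: 17+2=19, 17+4=21, 17+7=24, 17+22=10
a = 18: 18+2=20, 18+4=22, 18+7=25, 18+22=11
a = 27: 27+2=0, 27+4=2, 27+7=5, 27+22=20
A + B = {0, 1, 2, 5, 10, 11, 12, 15, 19, 20, 21, 22, 24, 25}, so |A + B| = 14.
Verify: 14 ≥ 7? Yes ✓.

CD lower bound = 7, actual |A + B| = 14.


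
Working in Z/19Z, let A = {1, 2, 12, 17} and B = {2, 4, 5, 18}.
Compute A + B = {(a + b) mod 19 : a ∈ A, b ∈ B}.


Work in Z/19Z: reduce every sum a + b modulo 19.
Enumerate all 16 pairs:
a = 1: 1+2=3, 1+4=5, 1+5=6, 1+18=0
a = 2: 2+2=4, 2+4=6, 2+5=7, 2+18=1
a = 12: 12+2=14, 12+4=16, 12+5=17, 12+18=11
a = 17: 17+2=0, 17+4=2, 17+5=3, 17+18=16
Distinct residues collected: {0, 1, 2, 3, 4, 5, 6, 7, 11, 14, 16, 17}
|A + B| = 12 (out of 19 total residues).

A + B = {0, 1, 2, 3, 4, 5, 6, 7, 11, 14, 16, 17}


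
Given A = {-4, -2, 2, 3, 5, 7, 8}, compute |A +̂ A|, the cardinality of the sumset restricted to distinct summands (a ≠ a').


Restricted sumset: A +̂ A = {a + a' : a ∈ A, a' ∈ A, a ≠ a'}.
Equivalently, take A + A and drop any sum 2a that is achievable ONLY as a + a for a ∈ A (i.e. sums representable only with equal summands).
Enumerate pairs (a, a') with a < a' (symmetric, so each unordered pair gives one sum; this covers all a ≠ a'):
  -4 + -2 = -6
  -4 + 2 = -2
  -4 + 3 = -1
  -4 + 5 = 1
  -4 + 7 = 3
  -4 + 8 = 4
  -2 + 2 = 0
  -2 + 3 = 1
  -2 + 5 = 3
  -2 + 7 = 5
  -2 + 8 = 6
  2 + 3 = 5
  2 + 5 = 7
  2 + 7 = 9
  2 + 8 = 10
  3 + 5 = 8
  3 + 7 = 10
  3 + 8 = 11
  5 + 7 = 12
  5 + 8 = 13
  7 + 8 = 15
Collected distinct sums: {-6, -2, -1, 0, 1, 3, 4, 5, 6, 7, 8, 9, 10, 11, 12, 13, 15}
|A +̂ A| = 17
(Reference bound: |A +̂ A| ≥ 2|A| - 3 for |A| ≥ 2, with |A| = 7 giving ≥ 11.)

|A +̂ A| = 17


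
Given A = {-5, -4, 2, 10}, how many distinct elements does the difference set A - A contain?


A - A = {a - a' : a, a' ∈ A}; |A| = 4.
Bounds: 2|A|-1 ≤ |A - A| ≤ |A|² - |A| + 1, i.e. 7 ≤ |A - A| ≤ 13.
Note: 0 ∈ A - A always (from a - a). The set is symmetric: if d ∈ A - A then -d ∈ A - A.
Enumerate nonzero differences d = a - a' with a > a' (then include -d):
Positive differences: {1, 6, 7, 8, 14, 15}
Full difference set: {0} ∪ (positive diffs) ∪ (negative diffs).
|A - A| = 1 + 2·6 = 13 (matches direct enumeration: 13).

|A - A| = 13


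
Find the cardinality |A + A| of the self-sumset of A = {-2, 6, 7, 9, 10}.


A + A = {a + a' : a, a' ∈ A}; |A| = 5.
General bounds: 2|A| - 1 ≤ |A + A| ≤ |A|(|A|+1)/2, i.e. 9 ≤ |A + A| ≤ 15.
Lower bound 2|A|-1 is attained iff A is an arithmetic progression.
Enumerate sums a + a' for a ≤ a' (symmetric, so this suffices):
a = -2: -2+-2=-4, -2+6=4, -2+7=5, -2+9=7, -2+10=8
a = 6: 6+6=12, 6+7=13, 6+9=15, 6+10=16
a = 7: 7+7=14, 7+9=16, 7+10=17
a = 9: 9+9=18, 9+10=19
a = 10: 10+10=20
Distinct sums: {-4, 4, 5, 7, 8, 12, 13, 14, 15, 16, 17, 18, 19, 20}
|A + A| = 14

|A + A| = 14


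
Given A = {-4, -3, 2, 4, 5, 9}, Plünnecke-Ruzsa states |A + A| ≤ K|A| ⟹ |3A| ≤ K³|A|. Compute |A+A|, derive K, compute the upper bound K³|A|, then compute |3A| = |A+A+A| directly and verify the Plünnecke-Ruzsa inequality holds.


|A| = 6.
Step 1: Compute A + A by enumerating all 36 pairs.
A + A = {-8, -7, -6, -2, -1, 0, 1, 2, 4, 5, 6, 7, 8, 9, 10, 11, 13, 14, 18}, so |A + A| = 19.
Step 2: Doubling constant K = |A + A|/|A| = 19/6 = 19/6 ≈ 3.1667.
Step 3: Plünnecke-Ruzsa gives |3A| ≤ K³·|A| = (3.1667)³ · 6 ≈ 190.5278.
Step 4: Compute 3A = A + A + A directly by enumerating all triples (a,b,c) ∈ A³; |3A| = 34.
Step 5: Check 34 ≤ 190.5278? Yes ✓.

K = 19/6, Plünnecke-Ruzsa bound K³|A| ≈ 190.5278, |3A| = 34, inequality holds.


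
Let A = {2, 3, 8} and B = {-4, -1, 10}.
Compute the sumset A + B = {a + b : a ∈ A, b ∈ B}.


A + B = {a + b : a ∈ A, b ∈ B}.
Enumerate all |A|·|B| = 3·3 = 9 pairs (a, b) and collect distinct sums.
a = 2: 2+-4=-2, 2+-1=1, 2+10=12
a = 3: 3+-4=-1, 3+-1=2, 3+10=13
a = 8: 8+-4=4, 8+-1=7, 8+10=18
Collecting distinct sums: A + B = {-2, -1, 1, 2, 4, 7, 12, 13, 18}
|A + B| = 9

A + B = {-2, -1, 1, 2, 4, 7, 12, 13, 18}


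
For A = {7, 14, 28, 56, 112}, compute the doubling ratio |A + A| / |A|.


|A| = 5.
Compute A + A by enumerating all 25 pairs.
A + A = {14, 21, 28, 35, 42, 56, 63, 70, 84, 112, 119, 126, 140, 168, 224}, so |A + A| = 15.
K = |A + A| / |A| = 15/5 = 3/1 ≈ 3.0000.
Reference: AP of size 5 gives K = 9/5 ≈ 1.8000; a fully generic set of size 5 gives K ≈ 3.0000.

|A| = 5, |A + A| = 15, K = 15/5 = 3/1.


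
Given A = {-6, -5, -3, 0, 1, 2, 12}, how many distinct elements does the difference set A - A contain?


A - A = {a - a' : a, a' ∈ A}; |A| = 7.
Bounds: 2|A|-1 ≤ |A - A| ≤ |A|² - |A| + 1, i.e. 13 ≤ |A - A| ≤ 43.
Note: 0 ∈ A - A always (from a - a). The set is symmetric: if d ∈ A - A then -d ∈ A - A.
Enumerate nonzero differences d = a - a' with a > a' (then include -d):
Positive differences: {1, 2, 3, 4, 5, 6, 7, 8, 10, 11, 12, 15, 17, 18}
Full difference set: {0} ∪ (positive diffs) ∪ (negative diffs).
|A - A| = 1 + 2·14 = 29 (matches direct enumeration: 29).

|A - A| = 29


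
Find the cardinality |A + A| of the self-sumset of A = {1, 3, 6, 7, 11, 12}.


A + A = {a + a' : a, a' ∈ A}; |A| = 6.
General bounds: 2|A| - 1 ≤ |A + A| ≤ |A|(|A|+1)/2, i.e. 11 ≤ |A + A| ≤ 21.
Lower bound 2|A|-1 is attained iff A is an arithmetic progression.
Enumerate sums a + a' for a ≤ a' (symmetric, so this suffices):
a = 1: 1+1=2, 1+3=4, 1+6=7, 1+7=8, 1+11=12, 1+12=13
a = 3: 3+3=6, 3+6=9, 3+7=10, 3+11=14, 3+12=15
a = 6: 6+6=12, 6+7=13, 6+11=17, 6+12=18
a = 7: 7+7=14, 7+11=18, 7+12=19
a = 11: 11+11=22, 11+12=23
a = 12: 12+12=24
Distinct sums: {2, 4, 6, 7, 8, 9, 10, 12, 13, 14, 15, 17, 18, 19, 22, 23, 24}
|A + A| = 17

|A + A| = 17


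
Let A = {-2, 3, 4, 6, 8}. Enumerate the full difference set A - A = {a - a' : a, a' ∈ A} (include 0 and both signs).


A - A = {a - a' : a, a' ∈ A}.
Compute a - a' for each ordered pair (a, a'):
a = -2: -2--2=0, -2-3=-5, -2-4=-6, -2-6=-8, -2-8=-10
a = 3: 3--2=5, 3-3=0, 3-4=-1, 3-6=-3, 3-8=-5
a = 4: 4--2=6, 4-3=1, 4-4=0, 4-6=-2, 4-8=-4
a = 6: 6--2=8, 6-3=3, 6-4=2, 6-6=0, 6-8=-2
a = 8: 8--2=10, 8-3=5, 8-4=4, 8-6=2, 8-8=0
Collecting distinct values (and noting 0 appears from a-a):
A - A = {-10, -8, -6, -5, -4, -3, -2, -1, 0, 1, 2, 3, 4, 5, 6, 8, 10}
|A - A| = 17

A - A = {-10, -8, -6, -5, -4, -3, -2, -1, 0, 1, 2, 3, 4, 5, 6, 8, 10}


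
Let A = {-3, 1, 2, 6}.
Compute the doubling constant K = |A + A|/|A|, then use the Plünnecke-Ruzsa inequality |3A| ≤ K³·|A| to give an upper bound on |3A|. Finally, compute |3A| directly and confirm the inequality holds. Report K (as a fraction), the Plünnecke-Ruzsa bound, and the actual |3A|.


|A| = 4.
Step 1: Compute A + A by enumerating all 16 pairs.
A + A = {-6, -2, -1, 2, 3, 4, 7, 8, 12}, so |A + A| = 9.
Step 2: Doubling constant K = |A + A|/|A| = 9/4 = 9/4 ≈ 2.2500.
Step 3: Plünnecke-Ruzsa gives |3A| ≤ K³·|A| = (2.2500)³ · 4 ≈ 45.5625.
Step 4: Compute 3A = A + A + A directly by enumerating all triples (a,b,c) ∈ A³; |3A| = 16.
Step 5: Check 16 ≤ 45.5625? Yes ✓.

K = 9/4, Plünnecke-Ruzsa bound K³|A| ≈ 45.5625, |3A| = 16, inequality holds.


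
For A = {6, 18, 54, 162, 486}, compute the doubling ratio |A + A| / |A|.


|A| = 5.
Compute A + A by enumerating all 25 pairs.
A + A = {12, 24, 36, 60, 72, 108, 168, 180, 216, 324, 492, 504, 540, 648, 972}, so |A + A| = 15.
K = |A + A| / |A| = 15/5 = 3/1 ≈ 3.0000.
Reference: AP of size 5 gives K = 9/5 ≈ 1.8000; a fully generic set of size 5 gives K ≈ 3.0000.

|A| = 5, |A + A| = 15, K = 15/5 = 3/1.


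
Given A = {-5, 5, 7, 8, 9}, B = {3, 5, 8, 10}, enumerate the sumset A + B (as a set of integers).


A + B = {a + b : a ∈ A, b ∈ B}.
Enumerate all |A|·|B| = 5·4 = 20 pairs (a, b) and collect distinct sums.
a = -5: -5+3=-2, -5+5=0, -5+8=3, -5+10=5
a = 5: 5+3=8, 5+5=10, 5+8=13, 5+10=15
a = 7: 7+3=10, 7+5=12, 7+8=15, 7+10=17
a = 8: 8+3=11, 8+5=13, 8+8=16, 8+10=18
a = 9: 9+3=12, 9+5=14, 9+8=17, 9+10=19
Collecting distinct sums: A + B = {-2, 0, 3, 5, 8, 10, 11, 12, 13, 14, 15, 16, 17, 18, 19}
|A + B| = 15

A + B = {-2, 0, 3, 5, 8, 10, 11, 12, 13, 14, 15, 16, 17, 18, 19}


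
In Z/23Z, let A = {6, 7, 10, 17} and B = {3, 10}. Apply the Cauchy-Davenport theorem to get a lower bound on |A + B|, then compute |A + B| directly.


Cauchy-Davenport: |A + B| ≥ min(p, |A| + |B| - 1) for A, B nonempty in Z/pZ.
|A| = 4, |B| = 2, p = 23.
CD lower bound = min(23, 4 + 2 - 1) = min(23, 5) = 5.
Compute A + B mod 23 directly:
a = 6: 6+3=9, 6+10=16
a = 7: 7+3=10, 7+10=17
a = 10: 10+3=13, 10+10=20
a = 17: 17+3=20, 17+10=4
A + B = {4, 9, 10, 13, 16, 17, 20}, so |A + B| = 7.
Verify: 7 ≥ 5? Yes ✓.

CD lower bound = 5, actual |A + B| = 7.


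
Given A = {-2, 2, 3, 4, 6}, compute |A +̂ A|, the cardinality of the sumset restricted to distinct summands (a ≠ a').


Restricted sumset: A +̂ A = {a + a' : a ∈ A, a' ∈ A, a ≠ a'}.
Equivalently, take A + A and drop any sum 2a that is achievable ONLY as a + a for a ∈ A (i.e. sums representable only with equal summands).
Enumerate pairs (a, a') with a < a' (symmetric, so each unordered pair gives one sum; this covers all a ≠ a'):
  -2 + 2 = 0
  -2 + 3 = 1
  -2 + 4 = 2
  -2 + 6 = 4
  2 + 3 = 5
  2 + 4 = 6
  2 + 6 = 8
  3 + 4 = 7
  3 + 6 = 9
  4 + 6 = 10
Collected distinct sums: {0, 1, 2, 4, 5, 6, 7, 8, 9, 10}
|A +̂ A| = 10
(Reference bound: |A +̂ A| ≥ 2|A| - 3 for |A| ≥ 2, with |A| = 5 giving ≥ 7.)

|A +̂ A| = 10


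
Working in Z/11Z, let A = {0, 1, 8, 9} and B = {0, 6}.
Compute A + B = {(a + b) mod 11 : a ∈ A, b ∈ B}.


Work in Z/11Z: reduce every sum a + b modulo 11.
Enumerate all 8 pairs:
a = 0: 0+0=0, 0+6=6
a = 1: 1+0=1, 1+6=7
a = 8: 8+0=8, 8+6=3
a = 9: 9+0=9, 9+6=4
Distinct residues collected: {0, 1, 3, 4, 6, 7, 8, 9}
|A + B| = 8 (out of 11 total residues).

A + B = {0, 1, 3, 4, 6, 7, 8, 9}


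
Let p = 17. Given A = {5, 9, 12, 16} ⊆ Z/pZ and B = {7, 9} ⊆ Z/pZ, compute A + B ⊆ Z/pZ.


Work in Z/17Z: reduce every sum a + b modulo 17.
Enumerate all 8 pairs:
a = 5: 5+7=12, 5+9=14
a = 9: 9+7=16, 9+9=1
a = 12: 12+7=2, 12+9=4
a = 16: 16+7=6, 16+9=8
Distinct residues collected: {1, 2, 4, 6, 8, 12, 14, 16}
|A + B| = 8 (out of 17 total residues).

A + B = {1, 2, 4, 6, 8, 12, 14, 16}


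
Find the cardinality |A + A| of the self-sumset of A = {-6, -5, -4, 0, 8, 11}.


A + A = {a + a' : a, a' ∈ A}; |A| = 6.
General bounds: 2|A| - 1 ≤ |A + A| ≤ |A|(|A|+1)/2, i.e. 11 ≤ |A + A| ≤ 21.
Lower bound 2|A|-1 is attained iff A is an arithmetic progression.
Enumerate sums a + a' for a ≤ a' (symmetric, so this suffices):
a = -6: -6+-6=-12, -6+-5=-11, -6+-4=-10, -6+0=-6, -6+8=2, -6+11=5
a = -5: -5+-5=-10, -5+-4=-9, -5+0=-5, -5+8=3, -5+11=6
a = -4: -4+-4=-8, -4+0=-4, -4+8=4, -4+11=7
a = 0: 0+0=0, 0+8=8, 0+11=11
a = 8: 8+8=16, 8+11=19
a = 11: 11+11=22
Distinct sums: {-12, -11, -10, -9, -8, -6, -5, -4, 0, 2, 3, 4, 5, 6, 7, 8, 11, 16, 19, 22}
|A + A| = 20

|A + A| = 20


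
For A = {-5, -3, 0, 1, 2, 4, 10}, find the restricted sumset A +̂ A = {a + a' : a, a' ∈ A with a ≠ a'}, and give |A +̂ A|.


Restricted sumset: A +̂ A = {a + a' : a ∈ A, a' ∈ A, a ≠ a'}.
Equivalently, take A + A and drop any sum 2a that is achievable ONLY as a + a for a ∈ A (i.e. sums representable only with equal summands).
Enumerate pairs (a, a') with a < a' (symmetric, so each unordered pair gives one sum; this covers all a ≠ a'):
  -5 + -3 = -8
  -5 + 0 = -5
  -5 + 1 = -4
  -5 + 2 = -3
  -5 + 4 = -1
  -5 + 10 = 5
  -3 + 0 = -3
  -3 + 1 = -2
  -3 + 2 = -1
  -3 + 4 = 1
  -3 + 10 = 7
  0 + 1 = 1
  0 + 2 = 2
  0 + 4 = 4
  0 + 10 = 10
  1 + 2 = 3
  1 + 4 = 5
  1 + 10 = 11
  2 + 4 = 6
  2 + 10 = 12
  4 + 10 = 14
Collected distinct sums: {-8, -5, -4, -3, -2, -1, 1, 2, 3, 4, 5, 6, 7, 10, 11, 12, 14}
|A +̂ A| = 17
(Reference bound: |A +̂ A| ≥ 2|A| - 3 for |A| ≥ 2, with |A| = 7 giving ≥ 11.)

|A +̂ A| = 17


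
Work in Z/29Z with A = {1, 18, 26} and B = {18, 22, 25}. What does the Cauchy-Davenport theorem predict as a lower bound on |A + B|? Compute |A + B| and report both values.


Cauchy-Davenport: |A + B| ≥ min(p, |A| + |B| - 1) for A, B nonempty in Z/pZ.
|A| = 3, |B| = 3, p = 29.
CD lower bound = min(29, 3 + 3 - 1) = min(29, 5) = 5.
Compute A + B mod 29 directly:
a = 1: 1+18=19, 1+22=23, 1+25=26
a = 18: 18+18=7, 18+22=11, 18+25=14
a = 26: 26+18=15, 26+22=19, 26+25=22
A + B = {7, 11, 14, 15, 19, 22, 23, 26}, so |A + B| = 8.
Verify: 8 ≥ 5? Yes ✓.

CD lower bound = 5, actual |A + B| = 8.


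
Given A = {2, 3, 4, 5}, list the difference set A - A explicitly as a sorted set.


A - A = {a - a' : a, a' ∈ A}.
Compute a - a' for each ordered pair (a, a'):
a = 2: 2-2=0, 2-3=-1, 2-4=-2, 2-5=-3
a = 3: 3-2=1, 3-3=0, 3-4=-1, 3-5=-2
a = 4: 4-2=2, 4-3=1, 4-4=0, 4-5=-1
a = 5: 5-2=3, 5-3=2, 5-4=1, 5-5=0
Collecting distinct values (and noting 0 appears from a-a):
A - A = {-3, -2, -1, 0, 1, 2, 3}
|A - A| = 7

A - A = {-3, -2, -1, 0, 1, 2, 3}


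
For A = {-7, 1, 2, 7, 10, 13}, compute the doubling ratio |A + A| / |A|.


|A| = 6.
Compute A + A by enumerating all 36 pairs.
A + A = {-14, -6, -5, 0, 2, 3, 4, 6, 8, 9, 11, 12, 14, 15, 17, 20, 23, 26}, so |A + A| = 18.
K = |A + A| / |A| = 18/6 = 3/1 ≈ 3.0000.
Reference: AP of size 6 gives K = 11/6 ≈ 1.8333; a fully generic set of size 6 gives K ≈ 3.5000.

|A| = 6, |A + A| = 18, K = 18/6 = 3/1.


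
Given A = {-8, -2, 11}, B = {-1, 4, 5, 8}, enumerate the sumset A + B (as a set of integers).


A + B = {a + b : a ∈ A, b ∈ B}.
Enumerate all |A|·|B| = 3·4 = 12 pairs (a, b) and collect distinct sums.
a = -8: -8+-1=-9, -8+4=-4, -8+5=-3, -8+8=0
a = -2: -2+-1=-3, -2+4=2, -2+5=3, -2+8=6
a = 11: 11+-1=10, 11+4=15, 11+5=16, 11+8=19
Collecting distinct sums: A + B = {-9, -4, -3, 0, 2, 3, 6, 10, 15, 16, 19}
|A + B| = 11

A + B = {-9, -4, -3, 0, 2, 3, 6, 10, 15, 16, 19}


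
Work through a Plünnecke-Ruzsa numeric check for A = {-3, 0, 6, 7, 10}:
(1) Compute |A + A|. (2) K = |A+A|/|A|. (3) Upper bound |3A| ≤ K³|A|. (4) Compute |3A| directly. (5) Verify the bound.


|A| = 5.
Step 1: Compute A + A by enumerating all 25 pairs.
A + A = {-6, -3, 0, 3, 4, 6, 7, 10, 12, 13, 14, 16, 17, 20}, so |A + A| = 14.
Step 2: Doubling constant K = |A + A|/|A| = 14/5 = 14/5 ≈ 2.8000.
Step 3: Plünnecke-Ruzsa gives |3A| ≤ K³·|A| = (2.8000)³ · 5 ≈ 109.7600.
Step 4: Compute 3A = A + A + A directly by enumerating all triples (a,b,c) ∈ A³; |3A| = 27.
Step 5: Check 27 ≤ 109.7600? Yes ✓.

K = 14/5, Plünnecke-Ruzsa bound K³|A| ≈ 109.7600, |3A| = 27, inequality holds.


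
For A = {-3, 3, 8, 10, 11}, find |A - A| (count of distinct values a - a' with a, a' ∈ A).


A - A = {a - a' : a, a' ∈ A}; |A| = 5.
Bounds: 2|A|-1 ≤ |A - A| ≤ |A|² - |A| + 1, i.e. 9 ≤ |A - A| ≤ 21.
Note: 0 ∈ A - A always (from a - a). The set is symmetric: if d ∈ A - A then -d ∈ A - A.
Enumerate nonzero differences d = a - a' with a > a' (then include -d):
Positive differences: {1, 2, 3, 5, 6, 7, 8, 11, 13, 14}
Full difference set: {0} ∪ (positive diffs) ∪ (negative diffs).
|A - A| = 1 + 2·10 = 21 (matches direct enumeration: 21).

|A - A| = 21


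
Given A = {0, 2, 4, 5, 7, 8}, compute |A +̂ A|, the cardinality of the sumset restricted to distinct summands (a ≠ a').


Restricted sumset: A +̂ A = {a + a' : a ∈ A, a' ∈ A, a ≠ a'}.
Equivalently, take A + A and drop any sum 2a that is achievable ONLY as a + a for a ∈ A (i.e. sums representable only with equal summands).
Enumerate pairs (a, a') with a < a' (symmetric, so each unordered pair gives one sum; this covers all a ≠ a'):
  0 + 2 = 2
  0 + 4 = 4
  0 + 5 = 5
  0 + 7 = 7
  0 + 8 = 8
  2 + 4 = 6
  2 + 5 = 7
  2 + 7 = 9
  2 + 8 = 10
  4 + 5 = 9
  4 + 7 = 11
  4 + 8 = 12
  5 + 7 = 12
  5 + 8 = 13
  7 + 8 = 15
Collected distinct sums: {2, 4, 5, 6, 7, 8, 9, 10, 11, 12, 13, 15}
|A +̂ A| = 12
(Reference bound: |A +̂ A| ≥ 2|A| - 3 for |A| ≥ 2, with |A| = 6 giving ≥ 9.)

|A +̂ A| = 12


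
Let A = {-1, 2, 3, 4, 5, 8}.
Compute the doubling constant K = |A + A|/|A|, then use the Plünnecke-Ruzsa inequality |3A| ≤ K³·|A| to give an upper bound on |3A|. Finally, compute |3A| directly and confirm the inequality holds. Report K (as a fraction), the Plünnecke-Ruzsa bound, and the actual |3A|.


|A| = 6.
Step 1: Compute A + A by enumerating all 36 pairs.
A + A = {-2, 1, 2, 3, 4, 5, 6, 7, 8, 9, 10, 11, 12, 13, 16}, so |A + A| = 15.
Step 2: Doubling constant K = |A + A|/|A| = 15/6 = 15/6 ≈ 2.5000.
Step 3: Plünnecke-Ruzsa gives |3A| ≤ K³·|A| = (2.5000)³ · 6 ≈ 93.7500.
Step 4: Compute 3A = A + A + A directly by enumerating all triples (a,b,c) ∈ A³; |3A| = 24.
Step 5: Check 24 ≤ 93.7500? Yes ✓.

K = 15/6, Plünnecke-Ruzsa bound K³|A| ≈ 93.7500, |3A| = 24, inequality holds.


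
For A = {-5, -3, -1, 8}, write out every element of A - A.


A - A = {a - a' : a, a' ∈ A}.
Compute a - a' for each ordered pair (a, a'):
a = -5: -5--5=0, -5--3=-2, -5--1=-4, -5-8=-13
a = -3: -3--5=2, -3--3=0, -3--1=-2, -3-8=-11
a = -1: -1--5=4, -1--3=2, -1--1=0, -1-8=-9
a = 8: 8--5=13, 8--3=11, 8--1=9, 8-8=0
Collecting distinct values (and noting 0 appears from a-a):
A - A = {-13, -11, -9, -4, -2, 0, 2, 4, 9, 11, 13}
|A - A| = 11

A - A = {-13, -11, -9, -4, -2, 0, 2, 4, 9, 11, 13}


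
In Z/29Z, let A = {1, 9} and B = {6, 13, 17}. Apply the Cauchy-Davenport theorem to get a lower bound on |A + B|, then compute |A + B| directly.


Cauchy-Davenport: |A + B| ≥ min(p, |A| + |B| - 1) for A, B nonempty in Z/pZ.
|A| = 2, |B| = 3, p = 29.
CD lower bound = min(29, 2 + 3 - 1) = min(29, 4) = 4.
Compute A + B mod 29 directly:
a = 1: 1+6=7, 1+13=14, 1+17=18
a = 9: 9+6=15, 9+13=22, 9+17=26
A + B = {7, 14, 15, 18, 22, 26}, so |A + B| = 6.
Verify: 6 ≥ 4? Yes ✓.

CD lower bound = 4, actual |A + B| = 6.


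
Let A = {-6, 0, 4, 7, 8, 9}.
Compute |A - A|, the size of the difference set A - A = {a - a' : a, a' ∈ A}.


A - A = {a - a' : a, a' ∈ A}; |A| = 6.
Bounds: 2|A|-1 ≤ |A - A| ≤ |A|² - |A| + 1, i.e. 11 ≤ |A - A| ≤ 31.
Note: 0 ∈ A - A always (from a - a). The set is symmetric: if d ∈ A - A then -d ∈ A - A.
Enumerate nonzero differences d = a - a' with a > a' (then include -d):
Positive differences: {1, 2, 3, 4, 5, 6, 7, 8, 9, 10, 13, 14, 15}
Full difference set: {0} ∪ (positive diffs) ∪ (negative diffs).
|A - A| = 1 + 2·13 = 27 (matches direct enumeration: 27).

|A - A| = 27


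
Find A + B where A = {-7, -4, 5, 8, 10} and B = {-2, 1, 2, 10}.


A + B = {a + b : a ∈ A, b ∈ B}.
Enumerate all |A|·|B| = 5·4 = 20 pairs (a, b) and collect distinct sums.
a = -7: -7+-2=-9, -7+1=-6, -7+2=-5, -7+10=3
a = -4: -4+-2=-6, -4+1=-3, -4+2=-2, -4+10=6
a = 5: 5+-2=3, 5+1=6, 5+2=7, 5+10=15
a = 8: 8+-2=6, 8+1=9, 8+2=10, 8+10=18
a = 10: 10+-2=8, 10+1=11, 10+2=12, 10+10=20
Collecting distinct sums: A + B = {-9, -6, -5, -3, -2, 3, 6, 7, 8, 9, 10, 11, 12, 15, 18, 20}
|A + B| = 16

A + B = {-9, -6, -5, -3, -2, 3, 6, 7, 8, 9, 10, 11, 12, 15, 18, 20}


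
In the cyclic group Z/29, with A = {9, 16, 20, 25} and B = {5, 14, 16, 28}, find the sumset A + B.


Work in Z/29Z: reduce every sum a + b modulo 29.
Enumerate all 16 pairs:
a = 9: 9+5=14, 9+14=23, 9+16=25, 9+28=8
a = 16: 16+5=21, 16+14=1, 16+16=3, 16+28=15
a = 20: 20+5=25, 20+14=5, 20+16=7, 20+28=19
a = 25: 25+5=1, 25+14=10, 25+16=12, 25+28=24
Distinct residues collected: {1, 3, 5, 7, 8, 10, 12, 14, 15, 19, 21, 23, 24, 25}
|A + B| = 14 (out of 29 total residues).

A + B = {1, 3, 5, 7, 8, 10, 12, 14, 15, 19, 21, 23, 24, 25}


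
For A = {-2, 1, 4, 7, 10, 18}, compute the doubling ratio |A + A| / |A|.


|A| = 6.
Compute A + A by enumerating all 36 pairs.
A + A = {-4, -1, 2, 5, 8, 11, 14, 16, 17, 19, 20, 22, 25, 28, 36}, so |A + A| = 15.
K = |A + A| / |A| = 15/6 = 5/2 ≈ 2.5000.
Reference: AP of size 6 gives K = 11/6 ≈ 1.8333; a fully generic set of size 6 gives K ≈ 3.5000.

|A| = 6, |A + A| = 15, K = 15/6 = 5/2.


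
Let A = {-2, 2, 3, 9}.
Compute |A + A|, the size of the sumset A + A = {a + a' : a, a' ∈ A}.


A + A = {a + a' : a, a' ∈ A}; |A| = 4.
General bounds: 2|A| - 1 ≤ |A + A| ≤ |A|(|A|+1)/2, i.e. 7 ≤ |A + A| ≤ 10.
Lower bound 2|A|-1 is attained iff A is an arithmetic progression.
Enumerate sums a + a' for a ≤ a' (symmetric, so this suffices):
a = -2: -2+-2=-4, -2+2=0, -2+3=1, -2+9=7
a = 2: 2+2=4, 2+3=5, 2+9=11
a = 3: 3+3=6, 3+9=12
a = 9: 9+9=18
Distinct sums: {-4, 0, 1, 4, 5, 6, 7, 11, 12, 18}
|A + A| = 10

|A + A| = 10


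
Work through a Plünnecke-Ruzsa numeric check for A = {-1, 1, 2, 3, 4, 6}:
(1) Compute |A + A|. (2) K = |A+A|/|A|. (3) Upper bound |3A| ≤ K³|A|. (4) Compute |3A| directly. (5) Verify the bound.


|A| = 6.
Step 1: Compute A + A by enumerating all 36 pairs.
A + A = {-2, 0, 1, 2, 3, 4, 5, 6, 7, 8, 9, 10, 12}, so |A + A| = 13.
Step 2: Doubling constant K = |A + A|/|A| = 13/6 = 13/6 ≈ 2.1667.
Step 3: Plünnecke-Ruzsa gives |3A| ≤ K³·|A| = (2.1667)³ · 6 ≈ 61.0278.
Step 4: Compute 3A = A + A + A directly by enumerating all triples (a,b,c) ∈ A³; |3A| = 20.
Step 5: Check 20 ≤ 61.0278? Yes ✓.

K = 13/6, Plünnecke-Ruzsa bound K³|A| ≈ 61.0278, |3A| = 20, inequality holds.


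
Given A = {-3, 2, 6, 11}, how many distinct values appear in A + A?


A + A = {a + a' : a, a' ∈ A}; |A| = 4.
General bounds: 2|A| - 1 ≤ |A + A| ≤ |A|(|A|+1)/2, i.e. 7 ≤ |A + A| ≤ 10.
Lower bound 2|A|-1 is attained iff A is an arithmetic progression.
Enumerate sums a + a' for a ≤ a' (symmetric, so this suffices):
a = -3: -3+-3=-6, -3+2=-1, -3+6=3, -3+11=8
a = 2: 2+2=4, 2+6=8, 2+11=13
a = 6: 6+6=12, 6+11=17
a = 11: 11+11=22
Distinct sums: {-6, -1, 3, 4, 8, 12, 13, 17, 22}
|A + A| = 9

|A + A| = 9


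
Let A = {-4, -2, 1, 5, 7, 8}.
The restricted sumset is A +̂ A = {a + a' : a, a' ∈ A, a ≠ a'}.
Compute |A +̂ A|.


Restricted sumset: A +̂ A = {a + a' : a ∈ A, a' ∈ A, a ≠ a'}.
Equivalently, take A + A and drop any sum 2a that is achievable ONLY as a + a for a ∈ A (i.e. sums representable only with equal summands).
Enumerate pairs (a, a') with a < a' (symmetric, so each unordered pair gives one sum; this covers all a ≠ a'):
  -4 + -2 = -6
  -4 + 1 = -3
  -4 + 5 = 1
  -4 + 7 = 3
  -4 + 8 = 4
  -2 + 1 = -1
  -2 + 5 = 3
  -2 + 7 = 5
  -2 + 8 = 6
  1 + 5 = 6
  1 + 7 = 8
  1 + 8 = 9
  5 + 7 = 12
  5 + 8 = 13
  7 + 8 = 15
Collected distinct sums: {-6, -3, -1, 1, 3, 4, 5, 6, 8, 9, 12, 13, 15}
|A +̂ A| = 13
(Reference bound: |A +̂ A| ≥ 2|A| - 3 for |A| ≥ 2, with |A| = 6 giving ≥ 9.)

|A +̂ A| = 13


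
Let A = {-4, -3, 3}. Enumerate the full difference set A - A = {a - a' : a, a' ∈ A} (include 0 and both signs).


A - A = {a - a' : a, a' ∈ A}.
Compute a - a' for each ordered pair (a, a'):
a = -4: -4--4=0, -4--3=-1, -4-3=-7
a = -3: -3--4=1, -3--3=0, -3-3=-6
a = 3: 3--4=7, 3--3=6, 3-3=0
Collecting distinct values (and noting 0 appears from a-a):
A - A = {-7, -6, -1, 0, 1, 6, 7}
|A - A| = 7

A - A = {-7, -6, -1, 0, 1, 6, 7}


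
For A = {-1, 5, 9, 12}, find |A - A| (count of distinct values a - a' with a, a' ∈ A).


A - A = {a - a' : a, a' ∈ A}; |A| = 4.
Bounds: 2|A|-1 ≤ |A - A| ≤ |A|² - |A| + 1, i.e. 7 ≤ |A - A| ≤ 13.
Note: 0 ∈ A - A always (from a - a). The set is symmetric: if d ∈ A - A then -d ∈ A - A.
Enumerate nonzero differences d = a - a' with a > a' (then include -d):
Positive differences: {3, 4, 6, 7, 10, 13}
Full difference set: {0} ∪ (positive diffs) ∪ (negative diffs).
|A - A| = 1 + 2·6 = 13 (matches direct enumeration: 13).

|A - A| = 13


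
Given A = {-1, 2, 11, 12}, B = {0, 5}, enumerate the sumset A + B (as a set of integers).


A + B = {a + b : a ∈ A, b ∈ B}.
Enumerate all |A|·|B| = 4·2 = 8 pairs (a, b) and collect distinct sums.
a = -1: -1+0=-1, -1+5=4
a = 2: 2+0=2, 2+5=7
a = 11: 11+0=11, 11+5=16
a = 12: 12+0=12, 12+5=17
Collecting distinct sums: A + B = {-1, 2, 4, 7, 11, 12, 16, 17}
|A + B| = 8

A + B = {-1, 2, 4, 7, 11, 12, 16, 17}


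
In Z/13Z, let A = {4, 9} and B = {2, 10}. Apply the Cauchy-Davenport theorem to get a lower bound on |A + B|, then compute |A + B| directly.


Cauchy-Davenport: |A + B| ≥ min(p, |A| + |B| - 1) for A, B nonempty in Z/pZ.
|A| = 2, |B| = 2, p = 13.
CD lower bound = min(13, 2 + 2 - 1) = min(13, 3) = 3.
Compute A + B mod 13 directly:
a = 4: 4+2=6, 4+10=1
a = 9: 9+2=11, 9+10=6
A + B = {1, 6, 11}, so |A + B| = 3.
Verify: 3 ≥ 3? Yes ✓.

CD lower bound = 3, actual |A + B| = 3.


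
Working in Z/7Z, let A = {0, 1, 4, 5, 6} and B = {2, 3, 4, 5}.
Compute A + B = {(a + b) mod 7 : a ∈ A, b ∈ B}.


Work in Z/7Z: reduce every sum a + b modulo 7.
Enumerate all 20 pairs:
a = 0: 0+2=2, 0+3=3, 0+4=4, 0+5=5
a = 1: 1+2=3, 1+3=4, 1+4=5, 1+5=6
a = 4: 4+2=6, 4+3=0, 4+4=1, 4+5=2
a = 5: 5+2=0, 5+3=1, 5+4=2, 5+5=3
a = 6: 6+2=1, 6+3=2, 6+4=3, 6+5=4
Distinct residues collected: {0, 1, 2, 3, 4, 5, 6}
|A + B| = 7 (out of 7 total residues).

A + B = {0, 1, 2, 3, 4, 5, 6}


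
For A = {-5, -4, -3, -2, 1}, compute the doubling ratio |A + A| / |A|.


|A| = 5.
Compute A + A by enumerating all 25 pairs.
A + A = {-10, -9, -8, -7, -6, -5, -4, -3, -2, -1, 2}, so |A + A| = 11.
K = |A + A| / |A| = 11/5 (already in lowest terms) ≈ 2.2000.
Reference: AP of size 5 gives K = 9/5 ≈ 1.8000; a fully generic set of size 5 gives K ≈ 3.0000.

|A| = 5, |A + A| = 11, K = 11/5.


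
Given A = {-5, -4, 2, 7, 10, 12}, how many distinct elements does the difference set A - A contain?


A - A = {a - a' : a, a' ∈ A}; |A| = 6.
Bounds: 2|A|-1 ≤ |A - A| ≤ |A|² - |A| + 1, i.e. 11 ≤ |A - A| ≤ 31.
Note: 0 ∈ A - A always (from a - a). The set is symmetric: if d ∈ A - A then -d ∈ A - A.
Enumerate nonzero differences d = a - a' with a > a' (then include -d):
Positive differences: {1, 2, 3, 5, 6, 7, 8, 10, 11, 12, 14, 15, 16, 17}
Full difference set: {0} ∪ (positive diffs) ∪ (negative diffs).
|A - A| = 1 + 2·14 = 29 (matches direct enumeration: 29).

|A - A| = 29


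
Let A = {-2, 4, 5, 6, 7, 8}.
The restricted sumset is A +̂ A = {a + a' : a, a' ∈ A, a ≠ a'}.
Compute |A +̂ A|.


Restricted sumset: A +̂ A = {a + a' : a ∈ A, a' ∈ A, a ≠ a'}.
Equivalently, take A + A and drop any sum 2a that is achievable ONLY as a + a for a ∈ A (i.e. sums representable only with equal summands).
Enumerate pairs (a, a') with a < a' (symmetric, so each unordered pair gives one sum; this covers all a ≠ a'):
  -2 + 4 = 2
  -2 + 5 = 3
  -2 + 6 = 4
  -2 + 7 = 5
  -2 + 8 = 6
  4 + 5 = 9
  4 + 6 = 10
  4 + 7 = 11
  4 + 8 = 12
  5 + 6 = 11
  5 + 7 = 12
  5 + 8 = 13
  6 + 7 = 13
  6 + 8 = 14
  7 + 8 = 15
Collected distinct sums: {2, 3, 4, 5, 6, 9, 10, 11, 12, 13, 14, 15}
|A +̂ A| = 12
(Reference bound: |A +̂ A| ≥ 2|A| - 3 for |A| ≥ 2, with |A| = 6 giving ≥ 9.)

|A +̂ A| = 12


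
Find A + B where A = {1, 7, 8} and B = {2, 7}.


A + B = {a + b : a ∈ A, b ∈ B}.
Enumerate all |A|·|B| = 3·2 = 6 pairs (a, b) and collect distinct sums.
a = 1: 1+2=3, 1+7=8
a = 7: 7+2=9, 7+7=14
a = 8: 8+2=10, 8+7=15
Collecting distinct sums: A + B = {3, 8, 9, 10, 14, 15}
|A + B| = 6

A + B = {3, 8, 9, 10, 14, 15}


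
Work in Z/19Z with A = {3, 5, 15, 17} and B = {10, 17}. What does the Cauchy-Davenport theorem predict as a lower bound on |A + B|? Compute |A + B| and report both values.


Cauchy-Davenport: |A + B| ≥ min(p, |A| + |B| - 1) for A, B nonempty in Z/pZ.
|A| = 4, |B| = 2, p = 19.
CD lower bound = min(19, 4 + 2 - 1) = min(19, 5) = 5.
Compute A + B mod 19 directly:
a = 3: 3+10=13, 3+17=1
a = 5: 5+10=15, 5+17=3
a = 15: 15+10=6, 15+17=13
a = 17: 17+10=8, 17+17=15
A + B = {1, 3, 6, 8, 13, 15}, so |A + B| = 6.
Verify: 6 ≥ 5? Yes ✓.

CD lower bound = 5, actual |A + B| = 6.


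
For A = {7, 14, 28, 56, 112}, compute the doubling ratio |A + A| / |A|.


|A| = 5.
Compute A + A by enumerating all 25 pairs.
A + A = {14, 21, 28, 35, 42, 56, 63, 70, 84, 112, 119, 126, 140, 168, 224}, so |A + A| = 15.
K = |A + A| / |A| = 15/5 = 3/1 ≈ 3.0000.
Reference: AP of size 5 gives K = 9/5 ≈ 1.8000; a fully generic set of size 5 gives K ≈ 3.0000.

|A| = 5, |A + A| = 15, K = 15/5 = 3/1.


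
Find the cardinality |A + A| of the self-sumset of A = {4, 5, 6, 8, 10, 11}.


A + A = {a + a' : a, a' ∈ A}; |A| = 6.
General bounds: 2|A| - 1 ≤ |A + A| ≤ |A|(|A|+1)/2, i.e. 11 ≤ |A + A| ≤ 21.
Lower bound 2|A|-1 is attained iff A is an arithmetic progression.
Enumerate sums a + a' for a ≤ a' (symmetric, so this suffices):
a = 4: 4+4=8, 4+5=9, 4+6=10, 4+8=12, 4+10=14, 4+11=15
a = 5: 5+5=10, 5+6=11, 5+8=13, 5+10=15, 5+11=16
a = 6: 6+6=12, 6+8=14, 6+10=16, 6+11=17
a = 8: 8+8=16, 8+10=18, 8+11=19
a = 10: 10+10=20, 10+11=21
a = 11: 11+11=22
Distinct sums: {8, 9, 10, 11, 12, 13, 14, 15, 16, 17, 18, 19, 20, 21, 22}
|A + A| = 15

|A + A| = 15


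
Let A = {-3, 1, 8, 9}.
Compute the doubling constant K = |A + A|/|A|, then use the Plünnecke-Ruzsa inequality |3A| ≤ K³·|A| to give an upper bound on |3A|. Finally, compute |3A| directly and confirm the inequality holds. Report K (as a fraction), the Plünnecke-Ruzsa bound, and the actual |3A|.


|A| = 4.
Step 1: Compute A + A by enumerating all 16 pairs.
A + A = {-6, -2, 2, 5, 6, 9, 10, 16, 17, 18}, so |A + A| = 10.
Step 2: Doubling constant K = |A + A|/|A| = 10/4 = 10/4 ≈ 2.5000.
Step 3: Plünnecke-Ruzsa gives |3A| ≤ K³·|A| = (2.5000)³ · 4 ≈ 62.5000.
Step 4: Compute 3A = A + A + A directly by enumerating all triples (a,b,c) ∈ A³; |3A| = 19.
Step 5: Check 19 ≤ 62.5000? Yes ✓.

K = 10/4, Plünnecke-Ruzsa bound K³|A| ≈ 62.5000, |3A| = 19, inequality holds.


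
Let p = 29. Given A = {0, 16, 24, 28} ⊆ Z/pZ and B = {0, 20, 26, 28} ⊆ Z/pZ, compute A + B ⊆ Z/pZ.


Work in Z/29Z: reduce every sum a + b modulo 29.
Enumerate all 16 pairs:
a = 0: 0+0=0, 0+20=20, 0+26=26, 0+28=28
a = 16: 16+0=16, 16+20=7, 16+26=13, 16+28=15
a = 24: 24+0=24, 24+20=15, 24+26=21, 24+28=23
a = 28: 28+0=28, 28+20=19, 28+26=25, 28+28=27
Distinct residues collected: {0, 7, 13, 15, 16, 19, 20, 21, 23, 24, 25, 26, 27, 28}
|A + B| = 14 (out of 29 total residues).

A + B = {0, 7, 13, 15, 16, 19, 20, 21, 23, 24, 25, 26, 27, 28}


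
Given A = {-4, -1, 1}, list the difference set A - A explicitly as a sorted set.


A - A = {a - a' : a, a' ∈ A}.
Compute a - a' for each ordered pair (a, a'):
a = -4: -4--4=0, -4--1=-3, -4-1=-5
a = -1: -1--4=3, -1--1=0, -1-1=-2
a = 1: 1--4=5, 1--1=2, 1-1=0
Collecting distinct values (and noting 0 appears from a-a):
A - A = {-5, -3, -2, 0, 2, 3, 5}
|A - A| = 7

A - A = {-5, -3, -2, 0, 2, 3, 5}


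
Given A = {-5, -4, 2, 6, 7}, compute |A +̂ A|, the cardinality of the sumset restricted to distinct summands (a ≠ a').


Restricted sumset: A +̂ A = {a + a' : a ∈ A, a' ∈ A, a ≠ a'}.
Equivalently, take A + A and drop any sum 2a that is achievable ONLY as a + a for a ∈ A (i.e. sums representable only with equal summands).
Enumerate pairs (a, a') with a < a' (symmetric, so each unordered pair gives one sum; this covers all a ≠ a'):
  -5 + -4 = -9
  -5 + 2 = -3
  -5 + 6 = 1
  -5 + 7 = 2
  -4 + 2 = -2
  -4 + 6 = 2
  -4 + 7 = 3
  2 + 6 = 8
  2 + 7 = 9
  6 + 7 = 13
Collected distinct sums: {-9, -3, -2, 1, 2, 3, 8, 9, 13}
|A +̂ A| = 9
(Reference bound: |A +̂ A| ≥ 2|A| - 3 for |A| ≥ 2, with |A| = 5 giving ≥ 7.)

|A +̂ A| = 9


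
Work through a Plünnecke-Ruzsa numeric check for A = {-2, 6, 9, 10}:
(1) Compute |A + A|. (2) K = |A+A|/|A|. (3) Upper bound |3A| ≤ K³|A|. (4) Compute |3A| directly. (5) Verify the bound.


|A| = 4.
Step 1: Compute A + A by enumerating all 16 pairs.
A + A = {-4, 4, 7, 8, 12, 15, 16, 18, 19, 20}, so |A + A| = 10.
Step 2: Doubling constant K = |A + A|/|A| = 10/4 = 10/4 ≈ 2.5000.
Step 3: Plünnecke-Ruzsa gives |3A| ≤ K³·|A| = (2.5000)³ · 4 ≈ 62.5000.
Step 4: Compute 3A = A + A + A directly by enumerating all triples (a,b,c) ∈ A³; |3A| = 19.
Step 5: Check 19 ≤ 62.5000? Yes ✓.

K = 10/4, Plünnecke-Ruzsa bound K³|A| ≈ 62.5000, |3A| = 19, inequality holds.


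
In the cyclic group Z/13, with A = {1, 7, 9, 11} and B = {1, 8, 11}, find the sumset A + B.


Work in Z/13Z: reduce every sum a + b modulo 13.
Enumerate all 12 pairs:
a = 1: 1+1=2, 1+8=9, 1+11=12
a = 7: 7+1=8, 7+8=2, 7+11=5
a = 9: 9+1=10, 9+8=4, 9+11=7
a = 11: 11+1=12, 11+8=6, 11+11=9
Distinct residues collected: {2, 4, 5, 6, 7, 8, 9, 10, 12}
|A + B| = 9 (out of 13 total residues).

A + B = {2, 4, 5, 6, 7, 8, 9, 10, 12}


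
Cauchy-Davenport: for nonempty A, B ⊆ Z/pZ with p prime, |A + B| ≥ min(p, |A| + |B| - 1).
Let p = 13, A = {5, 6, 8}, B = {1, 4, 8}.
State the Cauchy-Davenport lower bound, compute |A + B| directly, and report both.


Cauchy-Davenport: |A + B| ≥ min(p, |A| + |B| - 1) for A, B nonempty in Z/pZ.
|A| = 3, |B| = 3, p = 13.
CD lower bound = min(13, 3 + 3 - 1) = min(13, 5) = 5.
Compute A + B mod 13 directly:
a = 5: 5+1=6, 5+4=9, 5+8=0
a = 6: 6+1=7, 6+4=10, 6+8=1
a = 8: 8+1=9, 8+4=12, 8+8=3
A + B = {0, 1, 3, 6, 7, 9, 10, 12}, so |A + B| = 8.
Verify: 8 ≥ 5? Yes ✓.

CD lower bound = 5, actual |A + B| = 8.


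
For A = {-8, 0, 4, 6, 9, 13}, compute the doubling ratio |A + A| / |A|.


|A| = 6.
Compute A + A by enumerating all 36 pairs.
A + A = {-16, -8, -4, -2, 0, 1, 4, 5, 6, 8, 9, 10, 12, 13, 15, 17, 18, 19, 22, 26}, so |A + A| = 20.
K = |A + A| / |A| = 20/6 = 10/3 ≈ 3.3333.
Reference: AP of size 6 gives K = 11/6 ≈ 1.8333; a fully generic set of size 6 gives K ≈ 3.5000.

|A| = 6, |A + A| = 20, K = 20/6 = 10/3.


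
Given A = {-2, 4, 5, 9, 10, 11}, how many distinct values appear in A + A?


A + A = {a + a' : a, a' ∈ A}; |A| = 6.
General bounds: 2|A| - 1 ≤ |A + A| ≤ |A|(|A|+1)/2, i.e. 11 ≤ |A + A| ≤ 21.
Lower bound 2|A|-1 is attained iff A is an arithmetic progression.
Enumerate sums a + a' for a ≤ a' (symmetric, so this suffices):
a = -2: -2+-2=-4, -2+4=2, -2+5=3, -2+9=7, -2+10=8, -2+11=9
a = 4: 4+4=8, 4+5=9, 4+9=13, 4+10=14, 4+11=15
a = 5: 5+5=10, 5+9=14, 5+10=15, 5+11=16
a = 9: 9+9=18, 9+10=19, 9+11=20
a = 10: 10+10=20, 10+11=21
a = 11: 11+11=22
Distinct sums: {-4, 2, 3, 7, 8, 9, 10, 13, 14, 15, 16, 18, 19, 20, 21, 22}
|A + A| = 16

|A + A| = 16


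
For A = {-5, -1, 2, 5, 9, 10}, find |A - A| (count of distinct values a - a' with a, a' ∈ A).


A - A = {a - a' : a, a' ∈ A}; |A| = 6.
Bounds: 2|A|-1 ≤ |A - A| ≤ |A|² - |A| + 1, i.e. 11 ≤ |A - A| ≤ 31.
Note: 0 ∈ A - A always (from a - a). The set is symmetric: if d ∈ A - A then -d ∈ A - A.
Enumerate nonzero differences d = a - a' with a > a' (then include -d):
Positive differences: {1, 3, 4, 5, 6, 7, 8, 10, 11, 14, 15}
Full difference set: {0} ∪ (positive diffs) ∪ (negative diffs).
|A - A| = 1 + 2·11 = 23 (matches direct enumeration: 23).

|A - A| = 23


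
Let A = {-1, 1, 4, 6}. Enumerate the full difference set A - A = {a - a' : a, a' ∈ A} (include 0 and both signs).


A - A = {a - a' : a, a' ∈ A}.
Compute a - a' for each ordered pair (a, a'):
a = -1: -1--1=0, -1-1=-2, -1-4=-5, -1-6=-7
a = 1: 1--1=2, 1-1=0, 1-4=-3, 1-6=-5
a = 4: 4--1=5, 4-1=3, 4-4=0, 4-6=-2
a = 6: 6--1=7, 6-1=5, 6-4=2, 6-6=0
Collecting distinct values (and noting 0 appears from a-a):
A - A = {-7, -5, -3, -2, 0, 2, 3, 5, 7}
|A - A| = 9

A - A = {-7, -5, -3, -2, 0, 2, 3, 5, 7}


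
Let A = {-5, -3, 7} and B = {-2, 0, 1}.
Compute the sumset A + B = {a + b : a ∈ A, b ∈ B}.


A + B = {a + b : a ∈ A, b ∈ B}.
Enumerate all |A|·|B| = 3·3 = 9 pairs (a, b) and collect distinct sums.
a = -5: -5+-2=-7, -5+0=-5, -5+1=-4
a = -3: -3+-2=-5, -3+0=-3, -3+1=-2
a = 7: 7+-2=5, 7+0=7, 7+1=8
Collecting distinct sums: A + B = {-7, -5, -4, -3, -2, 5, 7, 8}
|A + B| = 8

A + B = {-7, -5, -4, -3, -2, 5, 7, 8}


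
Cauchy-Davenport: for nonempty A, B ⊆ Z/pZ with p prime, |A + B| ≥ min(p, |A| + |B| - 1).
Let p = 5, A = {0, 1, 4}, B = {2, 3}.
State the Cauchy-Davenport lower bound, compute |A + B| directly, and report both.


Cauchy-Davenport: |A + B| ≥ min(p, |A| + |B| - 1) for A, B nonempty in Z/pZ.
|A| = 3, |B| = 2, p = 5.
CD lower bound = min(5, 3 + 2 - 1) = min(5, 4) = 4.
Compute A + B mod 5 directly:
a = 0: 0+2=2, 0+3=3
a = 1: 1+2=3, 1+3=4
a = 4: 4+2=1, 4+3=2
A + B = {1, 2, 3, 4}, so |A + B| = 4.
Verify: 4 ≥ 4? Yes ✓.

CD lower bound = 4, actual |A + B| = 4.


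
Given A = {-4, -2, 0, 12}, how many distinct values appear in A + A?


A + A = {a + a' : a, a' ∈ A}; |A| = 4.
General bounds: 2|A| - 1 ≤ |A + A| ≤ |A|(|A|+1)/2, i.e. 7 ≤ |A + A| ≤ 10.
Lower bound 2|A|-1 is attained iff A is an arithmetic progression.
Enumerate sums a + a' for a ≤ a' (symmetric, so this suffices):
a = -4: -4+-4=-8, -4+-2=-6, -4+0=-4, -4+12=8
a = -2: -2+-2=-4, -2+0=-2, -2+12=10
a = 0: 0+0=0, 0+12=12
a = 12: 12+12=24
Distinct sums: {-8, -6, -4, -2, 0, 8, 10, 12, 24}
|A + A| = 9

|A + A| = 9


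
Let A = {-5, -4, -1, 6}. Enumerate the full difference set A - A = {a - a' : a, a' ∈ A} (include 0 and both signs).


A - A = {a - a' : a, a' ∈ A}.
Compute a - a' for each ordered pair (a, a'):
a = -5: -5--5=0, -5--4=-1, -5--1=-4, -5-6=-11
a = -4: -4--5=1, -4--4=0, -4--1=-3, -4-6=-10
a = -1: -1--5=4, -1--4=3, -1--1=0, -1-6=-7
a = 6: 6--5=11, 6--4=10, 6--1=7, 6-6=0
Collecting distinct values (and noting 0 appears from a-a):
A - A = {-11, -10, -7, -4, -3, -1, 0, 1, 3, 4, 7, 10, 11}
|A - A| = 13

A - A = {-11, -10, -7, -4, -3, -1, 0, 1, 3, 4, 7, 10, 11}
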